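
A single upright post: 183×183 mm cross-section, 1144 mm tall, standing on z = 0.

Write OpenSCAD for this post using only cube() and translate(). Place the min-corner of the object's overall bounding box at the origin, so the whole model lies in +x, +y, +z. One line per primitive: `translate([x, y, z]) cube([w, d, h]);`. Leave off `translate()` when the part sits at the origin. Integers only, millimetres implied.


cube([183, 183, 1144]);


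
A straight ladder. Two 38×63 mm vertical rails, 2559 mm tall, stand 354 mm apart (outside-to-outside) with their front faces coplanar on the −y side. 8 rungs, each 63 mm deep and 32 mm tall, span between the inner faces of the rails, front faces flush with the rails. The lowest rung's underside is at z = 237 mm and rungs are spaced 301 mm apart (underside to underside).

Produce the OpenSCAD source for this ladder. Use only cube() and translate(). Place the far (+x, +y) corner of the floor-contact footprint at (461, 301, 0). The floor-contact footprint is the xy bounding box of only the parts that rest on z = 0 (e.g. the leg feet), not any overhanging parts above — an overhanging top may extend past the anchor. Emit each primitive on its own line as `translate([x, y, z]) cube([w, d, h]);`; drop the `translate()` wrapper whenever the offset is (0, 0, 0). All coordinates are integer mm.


translate([107, 238, 0]) cube([38, 63, 2559]);
translate([423, 238, 0]) cube([38, 63, 2559]);
translate([145, 238, 237]) cube([278, 63, 32]);
translate([145, 238, 538]) cube([278, 63, 32]);
translate([145, 238, 839]) cube([278, 63, 32]);
translate([145, 238, 1140]) cube([278, 63, 32]);
translate([145, 238, 1441]) cube([278, 63, 32]);
translate([145, 238, 1742]) cube([278, 63, 32]);
translate([145, 238, 2043]) cube([278, 63, 32]);
translate([145, 238, 2344]) cube([278, 63, 32]);


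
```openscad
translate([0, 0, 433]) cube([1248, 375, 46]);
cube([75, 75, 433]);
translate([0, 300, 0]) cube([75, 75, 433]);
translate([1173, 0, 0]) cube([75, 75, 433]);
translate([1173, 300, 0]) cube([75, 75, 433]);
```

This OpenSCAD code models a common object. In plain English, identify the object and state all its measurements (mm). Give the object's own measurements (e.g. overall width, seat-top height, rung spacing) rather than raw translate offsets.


A bench: a 1248×375 mm seat slab, 46 mm thick, top at z = 479 mm, on four 75×75 mm square legs flush with the seat corners and standing on z = 0.


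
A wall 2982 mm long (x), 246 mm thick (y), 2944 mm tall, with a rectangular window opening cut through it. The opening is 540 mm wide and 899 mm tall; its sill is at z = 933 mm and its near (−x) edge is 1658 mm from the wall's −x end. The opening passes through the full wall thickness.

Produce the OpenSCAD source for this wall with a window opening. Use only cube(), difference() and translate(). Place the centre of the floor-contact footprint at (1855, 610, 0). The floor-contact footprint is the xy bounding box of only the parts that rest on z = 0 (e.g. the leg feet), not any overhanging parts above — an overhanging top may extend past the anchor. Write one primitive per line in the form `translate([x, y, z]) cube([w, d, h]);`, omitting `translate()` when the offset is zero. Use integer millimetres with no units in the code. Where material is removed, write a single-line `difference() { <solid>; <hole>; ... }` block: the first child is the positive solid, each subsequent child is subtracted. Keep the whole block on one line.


difference() { translate([364, 487, 0]) cube([2982, 246, 2944]); translate([2022, 487, 933]) cube([540, 246, 899]); }


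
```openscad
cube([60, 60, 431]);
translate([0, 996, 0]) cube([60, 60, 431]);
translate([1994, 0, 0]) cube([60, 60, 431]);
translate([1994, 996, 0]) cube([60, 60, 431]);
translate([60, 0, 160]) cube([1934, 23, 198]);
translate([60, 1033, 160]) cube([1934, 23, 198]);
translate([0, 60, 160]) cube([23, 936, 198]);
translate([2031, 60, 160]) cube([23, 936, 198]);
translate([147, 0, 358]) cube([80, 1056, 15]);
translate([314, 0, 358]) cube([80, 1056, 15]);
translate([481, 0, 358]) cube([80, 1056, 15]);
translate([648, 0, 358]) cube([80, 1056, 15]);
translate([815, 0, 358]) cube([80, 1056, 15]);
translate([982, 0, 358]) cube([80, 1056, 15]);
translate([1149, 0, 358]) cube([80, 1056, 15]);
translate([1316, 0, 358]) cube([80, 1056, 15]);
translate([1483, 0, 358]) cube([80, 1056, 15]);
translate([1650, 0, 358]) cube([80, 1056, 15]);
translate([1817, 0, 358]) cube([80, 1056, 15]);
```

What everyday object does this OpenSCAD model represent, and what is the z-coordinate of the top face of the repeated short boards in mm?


A bed frame. The slat-top height is 373 mm.

Four posts, four rails, and a row of slats — a bed frame. Slats sit on the rails at z = 160 + 198 = 358; with slat thickness 15, the top is 373 mm.


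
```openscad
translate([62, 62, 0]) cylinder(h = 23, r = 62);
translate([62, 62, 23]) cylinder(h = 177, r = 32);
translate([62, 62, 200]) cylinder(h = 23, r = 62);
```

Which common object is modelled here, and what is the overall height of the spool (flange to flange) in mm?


A spool. The overall height is 223 mm.

Three coaxial cylinders, large–small–large — a spool. Two 23 mm flanges and a 177 mm core give 23 + 177 + 23 = 223 mm.


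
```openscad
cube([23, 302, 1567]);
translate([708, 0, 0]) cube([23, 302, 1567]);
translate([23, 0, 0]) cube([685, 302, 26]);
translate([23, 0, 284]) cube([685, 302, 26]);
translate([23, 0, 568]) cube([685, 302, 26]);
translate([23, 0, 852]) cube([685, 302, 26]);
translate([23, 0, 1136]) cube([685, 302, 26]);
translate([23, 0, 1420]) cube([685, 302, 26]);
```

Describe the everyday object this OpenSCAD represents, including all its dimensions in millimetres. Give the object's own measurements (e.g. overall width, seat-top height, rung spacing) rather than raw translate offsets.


An open bookshelf. Two side panels, each 23 mm thick, 302 mm deep and 1567 mm tall, stand 731 mm apart (outside-to-outside). Between them sit 6 shelves, each 26 mm thick and 302 mm deep, spanning the full gap between the sides. The bottom shelf rests on the floor (its underside at z = 0) and the clear gap between one shelf's top and the next shelf's underside is 258 mm.


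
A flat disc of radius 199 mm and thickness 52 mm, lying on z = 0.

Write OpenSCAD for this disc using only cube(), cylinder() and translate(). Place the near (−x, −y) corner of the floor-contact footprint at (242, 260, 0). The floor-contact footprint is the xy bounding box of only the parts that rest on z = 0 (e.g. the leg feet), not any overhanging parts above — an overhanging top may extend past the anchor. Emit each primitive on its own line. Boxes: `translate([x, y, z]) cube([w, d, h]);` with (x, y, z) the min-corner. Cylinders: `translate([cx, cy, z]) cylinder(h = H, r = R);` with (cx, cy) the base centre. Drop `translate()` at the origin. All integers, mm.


translate([441, 459, 0]) cylinder(h = 52, r = 199);


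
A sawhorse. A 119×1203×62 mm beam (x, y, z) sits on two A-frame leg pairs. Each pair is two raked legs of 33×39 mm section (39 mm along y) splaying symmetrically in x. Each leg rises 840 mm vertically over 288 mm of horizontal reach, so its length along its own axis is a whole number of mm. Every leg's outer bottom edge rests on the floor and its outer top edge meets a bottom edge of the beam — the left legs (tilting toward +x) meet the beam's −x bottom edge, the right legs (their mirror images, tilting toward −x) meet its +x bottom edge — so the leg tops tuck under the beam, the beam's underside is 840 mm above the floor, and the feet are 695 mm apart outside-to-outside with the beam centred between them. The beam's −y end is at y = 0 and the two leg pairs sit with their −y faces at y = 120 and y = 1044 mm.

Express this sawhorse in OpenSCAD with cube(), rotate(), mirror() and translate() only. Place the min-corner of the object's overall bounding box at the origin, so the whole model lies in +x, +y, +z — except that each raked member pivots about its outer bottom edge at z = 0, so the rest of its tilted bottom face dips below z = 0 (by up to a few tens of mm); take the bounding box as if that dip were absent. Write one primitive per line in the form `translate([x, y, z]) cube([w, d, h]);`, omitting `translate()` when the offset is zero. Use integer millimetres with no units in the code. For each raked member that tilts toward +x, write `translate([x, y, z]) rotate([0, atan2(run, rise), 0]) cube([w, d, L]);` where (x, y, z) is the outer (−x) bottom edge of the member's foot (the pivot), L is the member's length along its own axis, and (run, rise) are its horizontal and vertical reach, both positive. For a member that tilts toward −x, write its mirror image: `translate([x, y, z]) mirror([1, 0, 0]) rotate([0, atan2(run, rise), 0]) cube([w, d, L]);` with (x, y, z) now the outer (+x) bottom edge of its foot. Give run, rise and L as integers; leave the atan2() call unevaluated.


// leg length = √(288² + 840²) = 888
// right-leg outer foot x = 2·288 + 119 = 695
// beam min-corner = (288, 0, 840)
translate([288, 0, 840]) cube([119, 1203, 62]);
translate([0, 120, 0]) rotate([0, atan2(288, 840), 0]) cube([33, 39, 888]);
translate([695, 120, 0]) mirror([1, 0, 0]) rotate([0, atan2(288, 840), 0]) cube([33, 39, 888]);
translate([0, 1044, 0]) rotate([0, atan2(288, 840), 0]) cube([33, 39, 888]);
translate([695, 1044, 0]) mirror([1, 0, 0]) rotate([0, atan2(288, 840), 0]) cube([33, 39, 888]);


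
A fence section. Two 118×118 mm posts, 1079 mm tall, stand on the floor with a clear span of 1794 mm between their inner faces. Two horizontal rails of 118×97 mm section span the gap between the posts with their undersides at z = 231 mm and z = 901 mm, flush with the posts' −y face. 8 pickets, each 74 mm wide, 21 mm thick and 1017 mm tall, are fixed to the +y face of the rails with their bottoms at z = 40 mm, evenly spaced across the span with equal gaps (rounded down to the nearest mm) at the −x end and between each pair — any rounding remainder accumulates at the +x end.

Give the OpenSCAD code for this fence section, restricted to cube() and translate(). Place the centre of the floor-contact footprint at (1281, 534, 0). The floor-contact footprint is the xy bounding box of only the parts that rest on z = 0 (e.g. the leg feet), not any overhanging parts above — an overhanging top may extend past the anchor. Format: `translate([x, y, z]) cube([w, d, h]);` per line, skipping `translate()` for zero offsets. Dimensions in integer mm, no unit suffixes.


translate([266, 475, 0]) cube([118, 118, 1079]);
translate([2178, 475, 0]) cube([118, 118, 1079]);
translate([384, 475, 231]) cube([1794, 118, 97]);
translate([384, 475, 901]) cube([1794, 118, 97]);
translate([517, 593, 40]) cube([74, 21, 1017]);
translate([724, 593, 40]) cube([74, 21, 1017]);
translate([931, 593, 40]) cube([74, 21, 1017]);
translate([1138, 593, 40]) cube([74, 21, 1017]);
translate([1345, 593, 40]) cube([74, 21, 1017]);
translate([1552, 593, 40]) cube([74, 21, 1017]);
translate([1759, 593, 40]) cube([74, 21, 1017]);
translate([1966, 593, 40]) cube([74, 21, 1017]);


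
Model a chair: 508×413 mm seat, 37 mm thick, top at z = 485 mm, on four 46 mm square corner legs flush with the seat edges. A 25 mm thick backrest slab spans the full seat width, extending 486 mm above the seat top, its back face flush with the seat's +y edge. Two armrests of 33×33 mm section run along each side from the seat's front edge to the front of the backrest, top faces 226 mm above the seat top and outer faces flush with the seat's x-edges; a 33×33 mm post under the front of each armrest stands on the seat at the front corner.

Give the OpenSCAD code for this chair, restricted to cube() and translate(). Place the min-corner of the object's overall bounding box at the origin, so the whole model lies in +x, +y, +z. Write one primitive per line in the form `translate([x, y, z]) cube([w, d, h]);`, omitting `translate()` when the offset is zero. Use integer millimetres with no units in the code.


// leg_h = 485 - 37 = 448
// arm post h = 226 - 33 = 193
translate([0, 0, 448]) cube([508, 413, 37]);
cube([46, 46, 448]);
translate([462, 0, 0]) cube([46, 46, 448]);
translate([0, 367, 0]) cube([46, 46, 448]);
translate([462, 367, 0]) cube([46, 46, 448]);
translate([0, 388, 485]) cube([508, 25, 486]);
translate([0, 0, 678]) cube([33, 388, 33]);
translate([475, 0, 678]) cube([33, 388, 33]);
translate([0, 0, 485]) cube([33, 33, 193]);
translate([475, 0, 485]) cube([33, 33, 193]);


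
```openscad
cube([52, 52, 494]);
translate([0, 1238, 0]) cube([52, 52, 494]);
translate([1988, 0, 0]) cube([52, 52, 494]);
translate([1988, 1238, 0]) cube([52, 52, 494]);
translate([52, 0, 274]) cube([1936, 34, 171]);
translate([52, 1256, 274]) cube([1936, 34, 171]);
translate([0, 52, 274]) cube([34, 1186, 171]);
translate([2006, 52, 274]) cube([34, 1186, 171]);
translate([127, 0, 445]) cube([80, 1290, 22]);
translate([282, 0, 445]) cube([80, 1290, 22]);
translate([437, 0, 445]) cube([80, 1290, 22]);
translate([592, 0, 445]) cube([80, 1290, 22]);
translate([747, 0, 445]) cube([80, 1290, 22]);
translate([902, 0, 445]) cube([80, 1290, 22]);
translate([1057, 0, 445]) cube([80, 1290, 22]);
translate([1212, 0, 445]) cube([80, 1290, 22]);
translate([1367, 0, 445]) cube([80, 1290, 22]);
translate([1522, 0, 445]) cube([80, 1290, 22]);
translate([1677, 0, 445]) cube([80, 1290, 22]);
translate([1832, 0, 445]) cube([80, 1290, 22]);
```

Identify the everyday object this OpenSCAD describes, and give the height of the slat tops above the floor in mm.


A bed frame. The slat-top height is 467 mm.

Four posts, four rails, and a row of slats — a bed frame. Slats sit on the rails at z = 274 + 171 = 445; with slat thickness 22, the top is 467 mm.


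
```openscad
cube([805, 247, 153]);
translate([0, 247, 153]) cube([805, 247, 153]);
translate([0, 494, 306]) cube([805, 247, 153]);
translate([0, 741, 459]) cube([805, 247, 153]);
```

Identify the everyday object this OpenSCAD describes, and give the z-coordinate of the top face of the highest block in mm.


A staircase. The total rise is 612 mm.

4 identical blocks, each offset up and back from the previous — a staircase. Each step is 153 mm tall and there are 4 of them, so the total rise is 4 × 153 = 612 mm.


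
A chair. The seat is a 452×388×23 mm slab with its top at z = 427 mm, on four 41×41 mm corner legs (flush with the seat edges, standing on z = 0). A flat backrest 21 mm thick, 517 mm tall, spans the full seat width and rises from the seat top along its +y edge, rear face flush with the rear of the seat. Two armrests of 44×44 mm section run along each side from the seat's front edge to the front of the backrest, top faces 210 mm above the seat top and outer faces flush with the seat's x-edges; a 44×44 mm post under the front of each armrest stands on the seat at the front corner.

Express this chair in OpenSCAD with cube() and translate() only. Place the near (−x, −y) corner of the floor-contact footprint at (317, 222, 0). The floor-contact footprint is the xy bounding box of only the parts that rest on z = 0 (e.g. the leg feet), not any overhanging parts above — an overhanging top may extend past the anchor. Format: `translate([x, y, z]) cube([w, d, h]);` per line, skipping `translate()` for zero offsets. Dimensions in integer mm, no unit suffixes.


translate([317, 222, 404]) cube([452, 388, 23]);
translate([317, 222, 0]) cube([41, 41, 404]);
translate([728, 222, 0]) cube([41, 41, 404]);
translate([317, 569, 0]) cube([41, 41, 404]);
translate([728, 569, 0]) cube([41, 41, 404]);
translate([317, 589, 427]) cube([452, 21, 517]);
translate([317, 222, 593]) cube([44, 367, 44]);
translate([725, 222, 593]) cube([44, 367, 44]);
translate([317, 222, 427]) cube([44, 44, 166]);
translate([725, 222, 427]) cube([44, 44, 166]);


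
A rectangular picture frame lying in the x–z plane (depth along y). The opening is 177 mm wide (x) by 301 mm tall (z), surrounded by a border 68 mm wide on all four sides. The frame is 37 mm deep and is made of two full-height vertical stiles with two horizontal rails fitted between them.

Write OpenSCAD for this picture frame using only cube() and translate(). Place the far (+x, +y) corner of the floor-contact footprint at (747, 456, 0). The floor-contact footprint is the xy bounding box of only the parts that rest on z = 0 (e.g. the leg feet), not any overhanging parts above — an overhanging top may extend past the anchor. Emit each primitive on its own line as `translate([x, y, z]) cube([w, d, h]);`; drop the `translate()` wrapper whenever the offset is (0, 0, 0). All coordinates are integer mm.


translate([434, 419, 0]) cube([68, 37, 437]);
translate([679, 419, 0]) cube([68, 37, 437]);
translate([502, 419, 0]) cube([177, 37, 68]);
translate([502, 419, 369]) cube([177, 37, 68]);


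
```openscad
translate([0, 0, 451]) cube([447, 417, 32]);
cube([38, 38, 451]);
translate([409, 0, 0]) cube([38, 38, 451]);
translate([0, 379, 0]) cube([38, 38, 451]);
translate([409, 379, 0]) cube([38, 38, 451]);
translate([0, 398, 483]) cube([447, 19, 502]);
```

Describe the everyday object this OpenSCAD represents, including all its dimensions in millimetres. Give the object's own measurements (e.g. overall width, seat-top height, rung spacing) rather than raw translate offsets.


A chair. The seat is a 447×417×32 mm slab with its top at z = 483 mm, on four 38×38 mm corner legs (flush with the seat edges, standing on z = 0). A flat backrest 19 mm thick, 502 mm tall, spans the full seat width and rises from the seat top along its +y edge, rear face flush with the rear of the seat.


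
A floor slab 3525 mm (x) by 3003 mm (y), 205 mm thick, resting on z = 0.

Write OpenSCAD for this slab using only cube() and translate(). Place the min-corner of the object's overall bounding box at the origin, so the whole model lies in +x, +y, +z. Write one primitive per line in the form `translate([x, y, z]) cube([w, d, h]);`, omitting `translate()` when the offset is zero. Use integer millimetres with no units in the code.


cube([3525, 3003, 205]);


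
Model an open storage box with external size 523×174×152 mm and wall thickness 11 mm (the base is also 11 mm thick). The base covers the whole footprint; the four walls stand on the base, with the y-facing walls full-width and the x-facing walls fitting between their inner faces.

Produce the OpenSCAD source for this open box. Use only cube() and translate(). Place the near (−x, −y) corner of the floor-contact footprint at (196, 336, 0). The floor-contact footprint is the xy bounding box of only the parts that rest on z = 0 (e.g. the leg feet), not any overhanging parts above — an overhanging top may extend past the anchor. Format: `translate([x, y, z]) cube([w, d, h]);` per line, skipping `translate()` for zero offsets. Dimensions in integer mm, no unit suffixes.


translate([196, 336, 0]) cube([523, 174, 11]);
translate([196, 336, 11]) cube([523, 11, 141]);
translate([196, 499, 11]) cube([523, 11, 141]);
translate([196, 347, 11]) cube([11, 152, 141]);
translate([708, 347, 11]) cube([11, 152, 141]);


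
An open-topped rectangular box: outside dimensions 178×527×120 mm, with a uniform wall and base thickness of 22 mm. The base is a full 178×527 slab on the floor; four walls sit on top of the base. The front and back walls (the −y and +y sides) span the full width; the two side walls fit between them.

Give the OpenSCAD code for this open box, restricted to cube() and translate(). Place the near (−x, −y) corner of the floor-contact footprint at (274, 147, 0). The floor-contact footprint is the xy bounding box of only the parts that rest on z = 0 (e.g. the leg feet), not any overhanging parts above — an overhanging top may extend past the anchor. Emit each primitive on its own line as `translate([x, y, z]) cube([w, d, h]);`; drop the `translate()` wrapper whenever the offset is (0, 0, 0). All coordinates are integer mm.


translate([274, 147, 0]) cube([178, 527, 22]);
translate([274, 147, 22]) cube([178, 22, 98]);
translate([274, 652, 22]) cube([178, 22, 98]);
translate([274, 169, 22]) cube([22, 483, 98]);
translate([430, 169, 22]) cube([22, 483, 98]);


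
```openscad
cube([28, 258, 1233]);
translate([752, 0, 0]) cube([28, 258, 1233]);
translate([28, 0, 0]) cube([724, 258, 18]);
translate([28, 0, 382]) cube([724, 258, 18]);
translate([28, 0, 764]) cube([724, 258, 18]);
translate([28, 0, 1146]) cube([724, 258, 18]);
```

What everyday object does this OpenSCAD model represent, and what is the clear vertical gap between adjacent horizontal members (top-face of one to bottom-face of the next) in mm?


A bookshelf. The clear shelf gap is 364 mm.

Two tall side panels with 4 horizontal boards between them — a bookshelf. The first two shelf undersides are at z = 0 and z = 382; with shelf thickness 18, the clear gap is 382 − 0 − 18 = 364 mm.


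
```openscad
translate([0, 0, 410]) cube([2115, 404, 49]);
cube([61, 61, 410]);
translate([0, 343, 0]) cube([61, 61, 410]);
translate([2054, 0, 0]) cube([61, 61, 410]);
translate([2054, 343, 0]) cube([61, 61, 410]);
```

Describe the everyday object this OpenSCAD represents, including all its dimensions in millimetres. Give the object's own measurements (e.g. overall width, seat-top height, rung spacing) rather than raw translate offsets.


A long wooden bench with a 2115 mm (x) × 404 mm (y) seat, 49 mm thick, its top surface 459 mm above the floor. Four 61 mm square legs at the seat corners, flush with the edges, run from z = 0 to the seat underside.


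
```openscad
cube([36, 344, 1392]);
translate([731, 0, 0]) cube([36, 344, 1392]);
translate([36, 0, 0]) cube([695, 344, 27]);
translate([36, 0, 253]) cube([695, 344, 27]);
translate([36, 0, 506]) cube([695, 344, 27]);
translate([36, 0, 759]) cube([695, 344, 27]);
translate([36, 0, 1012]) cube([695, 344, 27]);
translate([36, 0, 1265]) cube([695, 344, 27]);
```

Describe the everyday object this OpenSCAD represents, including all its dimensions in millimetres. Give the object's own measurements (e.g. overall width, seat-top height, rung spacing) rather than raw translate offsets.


An open bookshelf. Two side panels, each 36 mm thick, 344 mm deep and 1392 mm tall, stand 767 mm apart (outside-to-outside). Between them sit 6 shelves, each 27 mm thick and 344 mm deep, spanning the full gap between the sides. The bottom shelf rests on the floor (its underside at z = 0) and the clear gap between one shelf's top and the next shelf's underside is 226 mm.


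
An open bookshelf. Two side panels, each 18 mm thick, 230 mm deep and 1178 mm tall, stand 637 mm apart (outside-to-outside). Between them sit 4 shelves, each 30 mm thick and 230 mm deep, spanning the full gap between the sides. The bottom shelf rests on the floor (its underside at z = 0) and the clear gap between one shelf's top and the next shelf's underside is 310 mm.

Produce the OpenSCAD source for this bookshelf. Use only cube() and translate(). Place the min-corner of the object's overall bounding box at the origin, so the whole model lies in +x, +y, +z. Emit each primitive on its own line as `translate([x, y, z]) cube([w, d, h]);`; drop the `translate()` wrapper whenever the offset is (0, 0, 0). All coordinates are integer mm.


cube([18, 230, 1178]);
translate([619, 0, 0]) cube([18, 230, 1178]);
translate([18, 0, 0]) cube([601, 230, 30]);
translate([18, 0, 340]) cube([601, 230, 30]);
translate([18, 0, 680]) cube([601, 230, 30]);
translate([18, 0, 1020]) cube([601, 230, 30]);


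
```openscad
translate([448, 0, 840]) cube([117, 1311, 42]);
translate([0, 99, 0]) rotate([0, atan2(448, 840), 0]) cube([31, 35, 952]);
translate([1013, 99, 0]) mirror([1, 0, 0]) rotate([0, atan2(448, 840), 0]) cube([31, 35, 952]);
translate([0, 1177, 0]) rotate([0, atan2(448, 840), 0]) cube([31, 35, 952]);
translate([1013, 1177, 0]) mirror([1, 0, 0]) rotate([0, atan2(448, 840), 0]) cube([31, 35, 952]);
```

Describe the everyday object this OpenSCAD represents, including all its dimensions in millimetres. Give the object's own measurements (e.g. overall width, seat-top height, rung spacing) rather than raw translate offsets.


A sawhorse. A 117×1311×42 mm beam (x, y, z) sits on two A-frame leg pairs. Each pair is two raked legs of 31×35 mm section (35 mm along y) splaying symmetrically in x. Each leg rises 840 mm vertically over 448 mm of horizontal reach and is 952 mm long along its own axis. Every leg's outer bottom edge rests on the floor and its outer top edge meets a bottom edge of the beam — the left legs (tilting toward +x) meet the beam's −x bottom edge, the right legs (their mirror images, tilting toward −x) meet its +x bottom edge — so the leg tops tuck under the beam, the beam's underside is 840 mm above the floor, and the feet are 1013 mm apart outside-to-outside with the beam centred between them. The two leg pairs are set in 99 mm from either end of the beam.


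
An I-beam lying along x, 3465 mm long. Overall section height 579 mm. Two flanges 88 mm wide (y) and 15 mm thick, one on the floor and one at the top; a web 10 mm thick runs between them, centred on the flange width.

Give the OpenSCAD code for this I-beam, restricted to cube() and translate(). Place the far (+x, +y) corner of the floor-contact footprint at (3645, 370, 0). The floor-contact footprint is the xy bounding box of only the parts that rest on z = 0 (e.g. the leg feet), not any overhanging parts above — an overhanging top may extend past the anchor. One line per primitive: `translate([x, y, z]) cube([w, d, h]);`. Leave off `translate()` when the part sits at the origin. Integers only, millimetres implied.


translate([180, 282, 0]) cube([3465, 88, 15]);
translate([180, 321, 15]) cube([3465, 10, 549]);
translate([180, 282, 564]) cube([3465, 88, 15]);


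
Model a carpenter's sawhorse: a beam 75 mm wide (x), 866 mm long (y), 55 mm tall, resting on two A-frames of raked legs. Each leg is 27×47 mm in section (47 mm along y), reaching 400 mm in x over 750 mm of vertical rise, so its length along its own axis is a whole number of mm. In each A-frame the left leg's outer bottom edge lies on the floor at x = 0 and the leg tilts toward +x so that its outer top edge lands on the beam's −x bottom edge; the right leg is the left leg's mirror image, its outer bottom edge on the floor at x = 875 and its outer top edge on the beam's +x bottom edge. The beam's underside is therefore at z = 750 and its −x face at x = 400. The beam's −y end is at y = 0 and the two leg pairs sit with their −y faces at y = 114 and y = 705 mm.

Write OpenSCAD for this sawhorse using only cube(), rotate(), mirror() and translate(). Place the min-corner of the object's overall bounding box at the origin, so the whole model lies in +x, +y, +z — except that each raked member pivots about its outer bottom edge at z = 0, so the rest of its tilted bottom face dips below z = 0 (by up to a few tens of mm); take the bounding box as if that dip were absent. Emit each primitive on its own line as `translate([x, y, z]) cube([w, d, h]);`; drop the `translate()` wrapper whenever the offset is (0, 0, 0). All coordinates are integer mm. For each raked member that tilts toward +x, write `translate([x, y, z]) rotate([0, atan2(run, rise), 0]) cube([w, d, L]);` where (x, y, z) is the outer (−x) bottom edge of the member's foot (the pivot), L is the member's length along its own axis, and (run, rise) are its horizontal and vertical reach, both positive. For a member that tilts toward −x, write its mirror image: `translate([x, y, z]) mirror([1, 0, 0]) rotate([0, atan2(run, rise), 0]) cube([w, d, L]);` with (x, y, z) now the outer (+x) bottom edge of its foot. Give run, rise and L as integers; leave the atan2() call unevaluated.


translate([400, 0, 750]) cube([75, 866, 55]);
translate([0, 114, 0]) rotate([0, atan2(400, 750), 0]) cube([27, 47, 850]);
translate([875, 114, 0]) mirror([1, 0, 0]) rotate([0, atan2(400, 750), 0]) cube([27, 47, 850]);
translate([0, 705, 0]) rotate([0, atan2(400, 750), 0]) cube([27, 47, 850]);
translate([875, 705, 0]) mirror([1, 0, 0]) rotate([0, atan2(400, 750), 0]) cube([27, 47, 850]);


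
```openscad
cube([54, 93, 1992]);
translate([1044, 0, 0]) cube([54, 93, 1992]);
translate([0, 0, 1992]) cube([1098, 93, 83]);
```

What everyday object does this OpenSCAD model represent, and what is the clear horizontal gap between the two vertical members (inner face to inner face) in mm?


A door frame. The clear opening width is 990 mm.

Two 1992 mm tall posts with a header on top — a door frame. The left jamb is 54 mm wide at x = 0; the right jamb starts at x = 1044. The clear opening is 1044 − 54 = 990 mm.


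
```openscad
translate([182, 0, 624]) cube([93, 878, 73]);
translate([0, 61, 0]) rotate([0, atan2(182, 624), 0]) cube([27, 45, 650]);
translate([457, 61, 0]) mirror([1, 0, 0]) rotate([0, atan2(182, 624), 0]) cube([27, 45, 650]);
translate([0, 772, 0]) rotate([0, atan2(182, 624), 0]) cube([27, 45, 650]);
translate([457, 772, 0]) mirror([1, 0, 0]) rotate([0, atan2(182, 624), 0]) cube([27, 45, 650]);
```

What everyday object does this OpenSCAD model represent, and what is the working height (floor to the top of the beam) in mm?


A sawhorse. The overall height is 697 mm.

A beam across two mirrored pairs of raked legs — a sawhorse. The beam's underside is at z = 624 (matching the legs' vertical rise in atan2(182, 624)) and the beam is 73 mm tall, so its top is at 624 + 73 = 697 mm. The raked legs top out at the beam's underside, so that is the highest point.


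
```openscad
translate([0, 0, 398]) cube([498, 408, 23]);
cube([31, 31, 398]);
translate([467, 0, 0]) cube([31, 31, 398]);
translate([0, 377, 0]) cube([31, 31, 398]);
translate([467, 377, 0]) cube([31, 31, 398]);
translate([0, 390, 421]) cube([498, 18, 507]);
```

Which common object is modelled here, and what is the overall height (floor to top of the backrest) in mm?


A chair. The overall height is 928 mm.

A slab on four corner posts with a tall panel at the back — a chair. The seat slab sits at z = 398 with thickness 23, and the 507 mm backrest starts at the seat top, so the overall height is 398 + 23 + 507 = 928 mm.


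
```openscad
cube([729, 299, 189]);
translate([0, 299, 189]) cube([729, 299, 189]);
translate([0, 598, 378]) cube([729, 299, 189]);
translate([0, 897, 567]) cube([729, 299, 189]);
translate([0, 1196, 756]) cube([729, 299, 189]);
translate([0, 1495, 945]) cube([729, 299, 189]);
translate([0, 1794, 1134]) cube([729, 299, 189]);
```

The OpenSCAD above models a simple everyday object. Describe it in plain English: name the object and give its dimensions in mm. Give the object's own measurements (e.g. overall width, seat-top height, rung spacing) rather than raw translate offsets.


A straight staircase of 7 solid steps. Each step is 729 mm wide (x), 299 mm deep (y, the going) and 189 mm tall (the rise). The first step rests on the floor; each subsequent step sits one going further in +y and one rise higher in +z, directly behind and above the previous step with no overlap.


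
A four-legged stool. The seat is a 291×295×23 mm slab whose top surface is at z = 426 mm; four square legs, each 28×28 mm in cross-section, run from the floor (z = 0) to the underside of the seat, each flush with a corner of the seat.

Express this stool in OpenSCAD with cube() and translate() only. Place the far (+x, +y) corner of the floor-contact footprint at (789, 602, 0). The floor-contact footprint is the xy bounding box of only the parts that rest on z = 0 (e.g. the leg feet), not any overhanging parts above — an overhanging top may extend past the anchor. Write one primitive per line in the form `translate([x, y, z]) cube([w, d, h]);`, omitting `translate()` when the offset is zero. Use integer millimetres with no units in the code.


translate([498, 307, 403]) cube([291, 295, 23]);
translate([498, 307, 0]) cube([28, 28, 403]);
translate([761, 307, 0]) cube([28, 28, 403]);
translate([498, 574, 0]) cube([28, 28, 403]);
translate([761, 574, 0]) cube([28, 28, 403]);


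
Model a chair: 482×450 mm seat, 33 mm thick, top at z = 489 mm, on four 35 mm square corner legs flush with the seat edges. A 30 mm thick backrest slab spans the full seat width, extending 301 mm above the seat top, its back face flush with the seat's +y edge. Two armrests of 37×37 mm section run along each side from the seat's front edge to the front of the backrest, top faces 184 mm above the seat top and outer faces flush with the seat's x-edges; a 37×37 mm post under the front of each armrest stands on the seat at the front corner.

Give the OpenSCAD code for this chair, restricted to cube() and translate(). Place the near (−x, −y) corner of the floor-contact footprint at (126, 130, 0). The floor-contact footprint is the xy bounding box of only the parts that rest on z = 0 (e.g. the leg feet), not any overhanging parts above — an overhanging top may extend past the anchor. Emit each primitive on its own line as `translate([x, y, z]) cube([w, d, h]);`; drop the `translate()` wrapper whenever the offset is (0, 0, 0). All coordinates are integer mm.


translate([126, 130, 456]) cube([482, 450, 33]);
translate([126, 130, 0]) cube([35, 35, 456]);
translate([573, 130, 0]) cube([35, 35, 456]);
translate([126, 545, 0]) cube([35, 35, 456]);
translate([573, 545, 0]) cube([35, 35, 456]);
translate([126, 550, 489]) cube([482, 30, 301]);
translate([126, 130, 636]) cube([37, 420, 37]);
translate([571, 130, 636]) cube([37, 420, 37]);
translate([126, 130, 489]) cube([37, 37, 147]);
translate([571, 130, 489]) cube([37, 37, 147]);


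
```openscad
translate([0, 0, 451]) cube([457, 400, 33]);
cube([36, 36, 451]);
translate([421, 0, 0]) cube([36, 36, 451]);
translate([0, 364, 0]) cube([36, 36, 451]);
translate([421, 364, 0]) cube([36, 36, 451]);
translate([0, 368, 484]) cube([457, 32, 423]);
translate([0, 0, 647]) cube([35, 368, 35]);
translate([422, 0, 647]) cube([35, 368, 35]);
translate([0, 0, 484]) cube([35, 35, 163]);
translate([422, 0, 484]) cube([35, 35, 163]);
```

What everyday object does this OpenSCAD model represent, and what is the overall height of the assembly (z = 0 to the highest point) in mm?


A chair. The overall height is 907 mm.

A slab on four corner posts with a tall panel at the back — a chair. The seat slab sits at z = 451 with thickness 33, and the 423 mm backrest starts at the seat top, so the overall height is 451 + 33 + 423 = 907 mm.


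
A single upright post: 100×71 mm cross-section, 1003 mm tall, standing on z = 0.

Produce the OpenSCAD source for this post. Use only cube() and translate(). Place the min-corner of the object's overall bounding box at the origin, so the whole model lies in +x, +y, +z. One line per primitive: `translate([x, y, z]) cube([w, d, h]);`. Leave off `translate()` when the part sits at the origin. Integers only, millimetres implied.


cube([100, 71, 1003]);


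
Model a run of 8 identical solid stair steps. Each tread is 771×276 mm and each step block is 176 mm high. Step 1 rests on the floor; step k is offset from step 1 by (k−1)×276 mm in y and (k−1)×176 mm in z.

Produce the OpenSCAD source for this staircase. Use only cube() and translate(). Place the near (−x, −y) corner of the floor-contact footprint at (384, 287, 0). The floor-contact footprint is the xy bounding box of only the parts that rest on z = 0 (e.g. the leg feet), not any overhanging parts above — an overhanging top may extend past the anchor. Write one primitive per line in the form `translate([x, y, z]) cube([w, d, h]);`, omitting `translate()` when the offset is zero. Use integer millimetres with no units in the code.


translate([384, 287, 0]) cube([771, 276, 176]);
translate([384, 563, 176]) cube([771, 276, 176]);
translate([384, 839, 352]) cube([771, 276, 176]);
translate([384, 1115, 528]) cube([771, 276, 176]);
translate([384, 1391, 704]) cube([771, 276, 176]);
translate([384, 1667, 880]) cube([771, 276, 176]);
translate([384, 1943, 1056]) cube([771, 276, 176]);
translate([384, 2219, 1232]) cube([771, 276, 176]);


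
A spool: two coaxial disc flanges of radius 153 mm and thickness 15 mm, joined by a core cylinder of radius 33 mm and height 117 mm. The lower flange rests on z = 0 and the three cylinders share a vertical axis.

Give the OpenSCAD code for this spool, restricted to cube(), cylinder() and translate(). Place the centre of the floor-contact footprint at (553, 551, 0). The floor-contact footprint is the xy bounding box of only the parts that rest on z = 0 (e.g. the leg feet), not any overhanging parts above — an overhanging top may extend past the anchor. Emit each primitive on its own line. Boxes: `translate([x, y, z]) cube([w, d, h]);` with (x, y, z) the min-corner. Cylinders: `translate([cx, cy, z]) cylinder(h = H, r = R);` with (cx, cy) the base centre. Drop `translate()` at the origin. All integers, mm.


translate([553, 551, 0]) cylinder(h = 15, r = 153);
translate([553, 551, 15]) cylinder(h = 117, r = 33);
translate([553, 551, 132]) cylinder(h = 15, r = 153);


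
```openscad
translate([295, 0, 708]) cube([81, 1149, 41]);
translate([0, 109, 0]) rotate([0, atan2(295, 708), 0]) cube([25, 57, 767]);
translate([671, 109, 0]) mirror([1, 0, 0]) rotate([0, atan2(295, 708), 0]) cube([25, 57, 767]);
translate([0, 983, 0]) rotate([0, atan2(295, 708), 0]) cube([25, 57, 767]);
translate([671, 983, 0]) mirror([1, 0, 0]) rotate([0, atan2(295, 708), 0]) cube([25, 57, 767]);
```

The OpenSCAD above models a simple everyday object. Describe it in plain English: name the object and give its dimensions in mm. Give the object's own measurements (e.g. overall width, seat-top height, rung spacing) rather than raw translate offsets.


A sawhorse. A 81×1149×41 mm beam (x, y, z) sits on two A-frame leg pairs. Each pair is two raked legs of 25×57 mm section (57 mm along y) splaying symmetrically in x. Each leg rises 708 mm vertically over 295 mm of horizontal reach and is 767 mm long along its own axis. Every leg's outer bottom edge rests on the floor and its outer top edge meets a bottom edge of the beam — the left legs (tilting toward +x) meet the beam's −x bottom edge, the right legs (their mirror images, tilting toward −x) meet its +x bottom edge — so the leg tops tuck under the beam, the beam's underside is 708 mm above the floor, and the feet are 671 mm apart outside-to-outside with the beam centred between them. The two leg pairs are set in 109 mm from either end of the beam.


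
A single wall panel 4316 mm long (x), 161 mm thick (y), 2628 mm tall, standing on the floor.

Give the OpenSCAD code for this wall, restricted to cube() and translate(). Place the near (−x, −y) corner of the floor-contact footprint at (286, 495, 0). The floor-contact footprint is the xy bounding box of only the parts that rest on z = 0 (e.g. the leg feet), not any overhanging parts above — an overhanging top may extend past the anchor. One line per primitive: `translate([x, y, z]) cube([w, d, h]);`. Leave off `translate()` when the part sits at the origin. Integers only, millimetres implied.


translate([286, 495, 0]) cube([4316, 161, 2628]);


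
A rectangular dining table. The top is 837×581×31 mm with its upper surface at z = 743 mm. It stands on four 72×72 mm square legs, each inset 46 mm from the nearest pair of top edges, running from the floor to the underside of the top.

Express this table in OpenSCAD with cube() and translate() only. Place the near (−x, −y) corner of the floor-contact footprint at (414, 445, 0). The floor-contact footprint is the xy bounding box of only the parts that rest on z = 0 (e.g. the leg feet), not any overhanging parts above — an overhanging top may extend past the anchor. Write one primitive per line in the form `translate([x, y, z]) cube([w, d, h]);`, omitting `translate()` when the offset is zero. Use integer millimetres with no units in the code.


translate([368, 399, 712]) cube([837, 581, 31]);
translate([414, 445, 0]) cube([72, 72, 712]);
translate([1087, 445, 0]) cube([72, 72, 712]);
translate([414, 862, 0]) cube([72, 72, 712]);
translate([1087, 862, 0]) cube([72, 72, 712]);


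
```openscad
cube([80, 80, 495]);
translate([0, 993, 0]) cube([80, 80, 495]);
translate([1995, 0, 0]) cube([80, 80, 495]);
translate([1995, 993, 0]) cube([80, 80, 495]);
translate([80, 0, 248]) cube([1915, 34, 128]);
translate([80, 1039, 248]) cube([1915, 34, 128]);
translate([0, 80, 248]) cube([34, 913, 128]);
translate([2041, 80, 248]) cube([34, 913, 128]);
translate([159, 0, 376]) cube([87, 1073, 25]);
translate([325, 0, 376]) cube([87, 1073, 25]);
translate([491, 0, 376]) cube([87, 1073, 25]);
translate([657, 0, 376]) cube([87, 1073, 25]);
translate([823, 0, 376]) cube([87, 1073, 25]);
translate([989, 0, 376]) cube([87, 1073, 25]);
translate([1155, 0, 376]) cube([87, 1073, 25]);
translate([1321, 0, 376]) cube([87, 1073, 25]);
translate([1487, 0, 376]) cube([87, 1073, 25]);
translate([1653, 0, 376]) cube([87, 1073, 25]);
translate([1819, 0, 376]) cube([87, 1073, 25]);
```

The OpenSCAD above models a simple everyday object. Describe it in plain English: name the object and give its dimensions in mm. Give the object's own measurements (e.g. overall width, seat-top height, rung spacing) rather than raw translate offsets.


A bed frame 2075 mm long (x) by 1073 mm wide (y). Four 80×80 mm corner posts, 495 mm tall, at the corners of the footprint. Four rails of 34 mm thickness and 128 mm height run between adjacent posts with their undersides at z = 248 mm, their outer faces flush with the outside of the frame (the two x-running rails run between the posts' inner faces; the two y-running rails run between the posts' inner faces). 11 slats, each 87 mm wide (x) and 25 mm thick, lie across the top of the two x-running rails, running the full 1073 mm width of the frame in y; along x they sit between the end posts with a 79 mm gap after the −x posts and between neighbouring slats, leaving 89 mm before the +x posts.
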